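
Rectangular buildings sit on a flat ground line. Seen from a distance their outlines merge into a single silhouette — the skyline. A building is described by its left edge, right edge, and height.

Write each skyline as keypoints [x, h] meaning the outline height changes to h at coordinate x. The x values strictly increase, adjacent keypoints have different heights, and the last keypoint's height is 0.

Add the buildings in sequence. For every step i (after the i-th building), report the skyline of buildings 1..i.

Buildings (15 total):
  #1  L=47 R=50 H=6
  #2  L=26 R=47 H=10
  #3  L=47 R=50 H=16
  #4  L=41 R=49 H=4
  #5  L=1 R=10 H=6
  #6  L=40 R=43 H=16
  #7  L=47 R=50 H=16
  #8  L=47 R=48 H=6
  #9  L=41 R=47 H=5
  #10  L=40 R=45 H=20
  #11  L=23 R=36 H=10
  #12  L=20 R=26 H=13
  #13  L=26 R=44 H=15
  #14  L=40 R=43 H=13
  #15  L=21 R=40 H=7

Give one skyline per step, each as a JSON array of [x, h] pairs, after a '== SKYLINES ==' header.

== SKYLINES ==
[[47,6],[50,0]]
[[26,10],[47,6],[50,0]]
[[26,10],[47,16],[50,0]]
[[26,10],[47,16],[50,0]]
[[1,6],[10,0],[26,10],[47,16],[50,0]]
[[1,6],[10,0],[26,10],[40,16],[43,10],[47,16],[50,0]]
[[1,6],[10,0],[26,10],[40,16],[43,10],[47,16],[50,0]]
[[1,6],[10,0],[26,10],[40,16],[43,10],[47,16],[50,0]]
[[1,6],[10,0],[26,10],[40,16],[43,10],[47,16],[50,0]]
[[1,6],[10,0],[26,10],[40,20],[45,10],[47,16],[50,0]]
[[1,6],[10,0],[23,10],[40,20],[45,10],[47,16],[50,0]]
[[1,6],[10,0],[20,13],[26,10],[40,20],[45,10],[47,16],[50,0]]
[[1,6],[10,0],[20,13],[26,15],[40,20],[45,10],[47,16],[50,0]]
[[1,6],[10,0],[20,13],[26,15],[40,20],[45,10],[47,16],[50,0]]
[[1,6],[10,0],[20,13],[26,15],[40,20],[45,10],[47,16],[50,0]]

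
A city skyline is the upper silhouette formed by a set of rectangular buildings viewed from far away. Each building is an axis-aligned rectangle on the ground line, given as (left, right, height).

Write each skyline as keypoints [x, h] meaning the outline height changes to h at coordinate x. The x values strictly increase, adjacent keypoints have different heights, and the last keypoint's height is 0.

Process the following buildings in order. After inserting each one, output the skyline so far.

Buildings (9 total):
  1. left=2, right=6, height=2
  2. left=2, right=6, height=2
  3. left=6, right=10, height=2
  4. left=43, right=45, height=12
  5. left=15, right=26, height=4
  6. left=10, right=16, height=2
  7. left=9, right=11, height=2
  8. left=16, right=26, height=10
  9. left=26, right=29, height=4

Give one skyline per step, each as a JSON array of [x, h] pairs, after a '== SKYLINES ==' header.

== SKYLINES ==
[[2,2],[6,0]]
[[2,2],[6,0]]
[[2,2],[10,0]]
[[2,2],[10,0],[43,12],[45,0]]
[[2,2],[10,0],[15,4],[26,0],[43,12],[45,0]]
[[2,2],[15,4],[26,0],[43,12],[45,0]]
[[2,2],[15,4],[26,0],[43,12],[45,0]]
[[2,2],[15,4],[16,10],[26,0],[43,12],[45,0]]
[[2,2],[15,4],[16,10],[26,4],[29,0],[43,12],[45,0]]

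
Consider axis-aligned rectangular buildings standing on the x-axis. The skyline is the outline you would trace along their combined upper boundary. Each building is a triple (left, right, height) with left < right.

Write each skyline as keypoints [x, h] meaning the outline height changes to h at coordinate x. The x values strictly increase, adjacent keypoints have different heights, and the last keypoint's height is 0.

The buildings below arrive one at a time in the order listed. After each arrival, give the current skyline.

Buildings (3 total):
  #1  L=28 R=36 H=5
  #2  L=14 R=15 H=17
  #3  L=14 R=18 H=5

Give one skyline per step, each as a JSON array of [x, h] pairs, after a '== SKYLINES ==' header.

== SKYLINES ==
[[28,5],[36,0]]
[[14,17],[15,0],[28,5],[36,0]]
[[14,17],[15,5],[18,0],[28,5],[36,0]]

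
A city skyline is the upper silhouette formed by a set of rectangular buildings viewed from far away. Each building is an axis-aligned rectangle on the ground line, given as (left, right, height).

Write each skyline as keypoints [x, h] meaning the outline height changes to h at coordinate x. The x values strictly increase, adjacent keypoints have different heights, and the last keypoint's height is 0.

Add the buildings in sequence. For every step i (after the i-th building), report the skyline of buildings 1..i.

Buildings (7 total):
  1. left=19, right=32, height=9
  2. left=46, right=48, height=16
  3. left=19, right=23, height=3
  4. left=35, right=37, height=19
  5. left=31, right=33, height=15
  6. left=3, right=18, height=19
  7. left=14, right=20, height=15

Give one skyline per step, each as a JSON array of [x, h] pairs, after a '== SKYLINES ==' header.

== SKYLINES ==
[[19,9],[32,0]]
[[19,9],[32,0],[46,16],[48,0]]
[[19,9],[32,0],[46,16],[48,0]]
[[19,9],[32,0],[35,19],[37,0],[46,16],[48,0]]
[[19,9],[31,15],[33,0],[35,19],[37,0],[46,16],[48,0]]
[[3,19],[18,0],[19,9],[31,15],[33,0],[35,19],[37,0],[46,16],[48,0]]
[[3,19],[18,15],[20,9],[31,15],[33,0],[35,19],[37,0],[46,16],[48,0]]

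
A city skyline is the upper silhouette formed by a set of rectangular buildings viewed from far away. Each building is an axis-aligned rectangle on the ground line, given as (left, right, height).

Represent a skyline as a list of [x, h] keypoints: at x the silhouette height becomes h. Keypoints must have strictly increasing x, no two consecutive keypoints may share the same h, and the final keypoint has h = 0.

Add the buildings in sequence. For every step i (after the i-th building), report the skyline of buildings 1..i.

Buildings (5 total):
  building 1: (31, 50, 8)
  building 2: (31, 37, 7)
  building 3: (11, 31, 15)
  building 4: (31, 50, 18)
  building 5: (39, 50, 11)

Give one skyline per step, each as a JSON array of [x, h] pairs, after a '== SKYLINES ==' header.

== SKYLINES ==
[[31,8],[50,0]]
[[31,8],[50,0]]
[[11,15],[31,8],[50,0]]
[[11,15],[31,18],[50,0]]
[[11,15],[31,18],[50,0]]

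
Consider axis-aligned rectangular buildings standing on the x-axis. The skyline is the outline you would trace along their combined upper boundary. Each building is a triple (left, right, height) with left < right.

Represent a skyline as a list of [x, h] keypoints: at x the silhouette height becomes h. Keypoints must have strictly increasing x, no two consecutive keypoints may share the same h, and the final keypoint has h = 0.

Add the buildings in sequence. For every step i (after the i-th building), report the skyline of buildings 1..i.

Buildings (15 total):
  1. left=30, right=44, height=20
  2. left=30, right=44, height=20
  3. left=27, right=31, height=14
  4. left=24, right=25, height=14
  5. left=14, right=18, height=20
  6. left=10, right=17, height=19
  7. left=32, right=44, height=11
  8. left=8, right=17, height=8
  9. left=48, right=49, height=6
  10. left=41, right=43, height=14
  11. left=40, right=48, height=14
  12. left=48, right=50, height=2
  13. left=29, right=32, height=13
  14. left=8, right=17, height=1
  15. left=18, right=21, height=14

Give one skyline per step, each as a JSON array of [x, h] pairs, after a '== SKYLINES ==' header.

== SKYLINES ==
[[30,20],[44,0]]
[[30,20],[44,0]]
[[27,14],[30,20],[44,0]]
[[24,14],[25,0],[27,14],[30,20],[44,0]]
[[14,20],[18,0],[24,14],[25,0],[27,14],[30,20],[44,0]]
[[10,19],[14,20],[18,0],[24,14],[25,0],[27,14],[30,20],[44,0]]
[[10,19],[14,20],[18,0],[24,14],[25,0],[27,14],[30,20],[44,0]]
[[8,8],[10,19],[14,20],[18,0],[24,14],[25,0],[27,14],[30,20],[44,0]]
[[8,8],[10,19],[14,20],[18,0],[24,14],[25,0],[27,14],[30,20],[44,0],[48,6],[49,0]]
[[8,8],[10,19],[14,20],[18,0],[24,14],[25,0],[27,14],[30,20],[44,0],[48,6],[49,0]]
[[8,8],[10,19],[14,20],[18,0],[24,14],[25,0],[27,14],[30,20],[44,14],[48,6],[49,0]]
[[8,8],[10,19],[14,20],[18,0],[24,14],[25,0],[27,14],[30,20],[44,14],[48,6],[49,2],[50,0]]
[[8,8],[10,19],[14,20],[18,0],[24,14],[25,0],[27,14],[30,20],[44,14],[48,6],[49,2],[50,0]]
[[8,8],[10,19],[14,20],[18,0],[24,14],[25,0],[27,14],[30,20],[44,14],[48,6],[49,2],[50,0]]
[[8,8],[10,19],[14,20],[18,14],[21,0],[24,14],[25,0],[27,14],[30,20],[44,14],[48,6],[49,2],[50,0]]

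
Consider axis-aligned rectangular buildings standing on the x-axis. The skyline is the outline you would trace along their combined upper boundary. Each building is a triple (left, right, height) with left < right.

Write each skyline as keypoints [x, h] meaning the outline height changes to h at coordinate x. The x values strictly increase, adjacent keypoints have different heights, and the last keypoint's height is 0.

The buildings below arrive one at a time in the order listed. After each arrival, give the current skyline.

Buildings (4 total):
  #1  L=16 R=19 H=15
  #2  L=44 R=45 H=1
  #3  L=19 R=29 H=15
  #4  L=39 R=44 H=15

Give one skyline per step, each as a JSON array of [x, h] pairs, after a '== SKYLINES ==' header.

== SKYLINES ==
[[16,15],[19,0]]
[[16,15],[19,0],[44,1],[45,0]]
[[16,15],[29,0],[44,1],[45,0]]
[[16,15],[29,0],[39,15],[44,1],[45,0]]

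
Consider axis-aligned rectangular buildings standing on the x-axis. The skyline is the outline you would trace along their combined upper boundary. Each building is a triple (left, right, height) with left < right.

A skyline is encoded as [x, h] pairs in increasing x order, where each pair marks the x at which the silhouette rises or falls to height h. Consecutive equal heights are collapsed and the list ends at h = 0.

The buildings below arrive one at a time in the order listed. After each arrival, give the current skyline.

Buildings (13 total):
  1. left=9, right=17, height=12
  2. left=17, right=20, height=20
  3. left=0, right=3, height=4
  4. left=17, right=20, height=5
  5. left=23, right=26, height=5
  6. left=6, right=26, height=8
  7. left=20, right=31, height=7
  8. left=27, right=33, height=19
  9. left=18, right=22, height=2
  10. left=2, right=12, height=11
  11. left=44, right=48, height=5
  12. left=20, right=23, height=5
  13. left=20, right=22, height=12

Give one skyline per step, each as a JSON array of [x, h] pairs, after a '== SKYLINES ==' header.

== SKYLINES ==
[[9,12],[17,0]]
[[9,12],[17,20],[20,0]]
[[0,4],[3,0],[9,12],[17,20],[20,0]]
[[0,4],[3,0],[9,12],[17,20],[20,0]]
[[0,4],[3,0],[9,12],[17,20],[20,0],[23,5],[26,0]]
[[0,4],[3,0],[6,8],[9,12],[17,20],[20,8],[26,0]]
[[0,4],[3,0],[6,8],[9,12],[17,20],[20,8],[26,7],[31,0]]
[[0,4],[3,0],[6,8],[9,12],[17,20],[20,8],[26,7],[27,19],[33,0]]
[[0,4],[3,0],[6,8],[9,12],[17,20],[20,8],[26,7],[27,19],[33,0]]
[[0,4],[2,11],[9,12],[17,20],[20,8],[26,7],[27,19],[33,0]]
[[0,4],[2,11],[9,12],[17,20],[20,8],[26,7],[27,19],[33,0],[44,5],[48,0]]
[[0,4],[2,11],[9,12],[17,20],[20,8],[26,7],[27,19],[33,0],[44,5],[48,0]]
[[0,4],[2,11],[9,12],[17,20],[20,12],[22,8],[26,7],[27,19],[33,0],[44,5],[48,0]]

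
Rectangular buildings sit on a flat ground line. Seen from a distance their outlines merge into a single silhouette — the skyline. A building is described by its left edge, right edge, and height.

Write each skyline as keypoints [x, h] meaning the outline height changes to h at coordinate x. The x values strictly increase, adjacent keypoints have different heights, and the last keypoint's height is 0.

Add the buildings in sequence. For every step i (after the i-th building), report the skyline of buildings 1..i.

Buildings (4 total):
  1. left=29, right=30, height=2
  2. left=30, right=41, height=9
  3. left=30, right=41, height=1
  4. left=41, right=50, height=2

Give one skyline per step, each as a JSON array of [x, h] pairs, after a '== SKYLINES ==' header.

== SKYLINES ==
[[29,2],[30,0]]
[[29,2],[30,9],[41,0]]
[[29,2],[30,9],[41,0]]
[[29,2],[30,9],[41,2],[50,0]]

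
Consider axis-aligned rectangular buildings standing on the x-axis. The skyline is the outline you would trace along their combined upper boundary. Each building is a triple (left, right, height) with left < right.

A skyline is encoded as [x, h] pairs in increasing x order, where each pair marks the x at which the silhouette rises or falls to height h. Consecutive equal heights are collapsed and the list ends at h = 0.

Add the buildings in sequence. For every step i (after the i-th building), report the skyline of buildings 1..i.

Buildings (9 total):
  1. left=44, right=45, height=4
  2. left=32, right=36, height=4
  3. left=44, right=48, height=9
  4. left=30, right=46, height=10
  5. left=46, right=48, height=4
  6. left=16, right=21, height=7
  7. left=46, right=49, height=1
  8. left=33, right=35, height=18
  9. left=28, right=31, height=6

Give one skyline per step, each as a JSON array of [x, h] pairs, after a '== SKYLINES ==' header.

== SKYLINES ==
[[44,4],[45,0]]
[[32,4],[36,0],[44,4],[45,0]]
[[32,4],[36,0],[44,9],[48,0]]
[[30,10],[46,9],[48,0]]
[[30,10],[46,9],[48,0]]
[[16,7],[21,0],[30,10],[46,9],[48,0]]
[[16,7],[21,0],[30,10],[46,9],[48,1],[49,0]]
[[16,7],[21,0],[30,10],[33,18],[35,10],[46,9],[48,1],[49,0]]
[[16,7],[21,0],[28,6],[30,10],[33,18],[35,10],[46,9],[48,1],[49,0]]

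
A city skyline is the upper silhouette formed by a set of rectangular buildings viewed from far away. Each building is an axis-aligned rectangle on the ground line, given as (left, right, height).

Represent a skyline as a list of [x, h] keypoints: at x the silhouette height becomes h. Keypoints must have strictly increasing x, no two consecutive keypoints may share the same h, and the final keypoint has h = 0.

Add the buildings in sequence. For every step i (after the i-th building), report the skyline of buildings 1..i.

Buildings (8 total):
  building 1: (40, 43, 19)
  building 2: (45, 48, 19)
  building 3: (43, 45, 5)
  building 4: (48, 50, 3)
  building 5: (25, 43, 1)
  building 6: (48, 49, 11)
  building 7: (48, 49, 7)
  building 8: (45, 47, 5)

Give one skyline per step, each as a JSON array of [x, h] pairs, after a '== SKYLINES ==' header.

== SKYLINES ==
[[40,19],[43,0]]
[[40,19],[43,0],[45,19],[48,0]]
[[40,19],[43,5],[45,19],[48,0]]
[[40,19],[43,5],[45,19],[48,3],[50,0]]
[[25,1],[40,19],[43,5],[45,19],[48,3],[50,0]]
[[25,1],[40,19],[43,5],[45,19],[48,11],[49,3],[50,0]]
[[25,1],[40,19],[43,5],[45,19],[48,11],[49,3],[50,0]]
[[25,1],[40,19],[43,5],[45,19],[48,11],[49,3],[50,0]]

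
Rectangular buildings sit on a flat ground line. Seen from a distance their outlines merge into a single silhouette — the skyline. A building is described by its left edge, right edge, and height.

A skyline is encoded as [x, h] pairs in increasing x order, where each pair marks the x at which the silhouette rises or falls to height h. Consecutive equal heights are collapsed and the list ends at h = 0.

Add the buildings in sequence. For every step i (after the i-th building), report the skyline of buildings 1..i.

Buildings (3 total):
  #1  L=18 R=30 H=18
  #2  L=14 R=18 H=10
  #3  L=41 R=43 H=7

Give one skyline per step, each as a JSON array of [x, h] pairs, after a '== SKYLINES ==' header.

== SKYLINES ==
[[18,18],[30,0]]
[[14,10],[18,18],[30,0]]
[[14,10],[18,18],[30,0],[41,7],[43,0]]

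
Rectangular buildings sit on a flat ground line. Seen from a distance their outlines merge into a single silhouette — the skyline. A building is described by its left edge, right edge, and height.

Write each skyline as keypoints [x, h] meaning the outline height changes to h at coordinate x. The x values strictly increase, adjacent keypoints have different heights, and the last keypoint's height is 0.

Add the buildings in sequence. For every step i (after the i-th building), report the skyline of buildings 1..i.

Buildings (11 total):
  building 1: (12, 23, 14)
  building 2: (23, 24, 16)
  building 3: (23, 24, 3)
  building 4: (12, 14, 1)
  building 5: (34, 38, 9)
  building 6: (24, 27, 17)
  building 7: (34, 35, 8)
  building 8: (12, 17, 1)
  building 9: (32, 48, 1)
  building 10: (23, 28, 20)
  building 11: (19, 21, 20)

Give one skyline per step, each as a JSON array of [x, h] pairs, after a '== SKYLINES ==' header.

== SKYLINES ==
[[12,14],[23,0]]
[[12,14],[23,16],[24,0]]
[[12,14],[23,16],[24,0]]
[[12,14],[23,16],[24,0]]
[[12,14],[23,16],[24,0],[34,9],[38,0]]
[[12,14],[23,16],[24,17],[27,0],[34,9],[38,0]]
[[12,14],[23,16],[24,17],[27,0],[34,9],[38,0]]
[[12,14],[23,16],[24,17],[27,0],[34,9],[38,0]]
[[12,14],[23,16],[24,17],[27,0],[32,1],[34,9],[38,1],[48,0]]
[[12,14],[23,20],[28,0],[32,1],[34,9],[38,1],[48,0]]
[[12,14],[19,20],[21,14],[23,20],[28,0],[32,1],[34,9],[38,1],[48,0]]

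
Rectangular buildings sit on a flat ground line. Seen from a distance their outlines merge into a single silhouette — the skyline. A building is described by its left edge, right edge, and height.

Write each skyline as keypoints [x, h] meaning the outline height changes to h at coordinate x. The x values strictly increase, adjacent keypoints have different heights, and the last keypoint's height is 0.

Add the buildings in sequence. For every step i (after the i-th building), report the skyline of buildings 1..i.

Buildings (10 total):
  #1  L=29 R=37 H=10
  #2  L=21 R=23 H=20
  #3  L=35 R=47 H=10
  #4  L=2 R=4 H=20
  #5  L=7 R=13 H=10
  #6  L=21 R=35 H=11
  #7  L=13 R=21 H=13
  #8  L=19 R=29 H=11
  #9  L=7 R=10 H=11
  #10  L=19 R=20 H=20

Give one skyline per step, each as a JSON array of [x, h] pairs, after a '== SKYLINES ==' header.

== SKYLINES ==
[[29,10],[37,0]]
[[21,20],[23,0],[29,10],[37,0]]
[[21,20],[23,0],[29,10],[47,0]]
[[2,20],[4,0],[21,20],[23,0],[29,10],[47,0]]
[[2,20],[4,0],[7,10],[13,0],[21,20],[23,0],[29,10],[47,0]]
[[2,20],[4,0],[7,10],[13,0],[21,20],[23,11],[35,10],[47,0]]
[[2,20],[4,0],[7,10],[13,13],[21,20],[23,11],[35,10],[47,0]]
[[2,20],[4,0],[7,10],[13,13],[21,20],[23,11],[35,10],[47,0]]
[[2,20],[4,0],[7,11],[10,10],[13,13],[21,20],[23,11],[35,10],[47,0]]
[[2,20],[4,0],[7,11],[10,10],[13,13],[19,20],[20,13],[21,20],[23,11],[35,10],[47,0]]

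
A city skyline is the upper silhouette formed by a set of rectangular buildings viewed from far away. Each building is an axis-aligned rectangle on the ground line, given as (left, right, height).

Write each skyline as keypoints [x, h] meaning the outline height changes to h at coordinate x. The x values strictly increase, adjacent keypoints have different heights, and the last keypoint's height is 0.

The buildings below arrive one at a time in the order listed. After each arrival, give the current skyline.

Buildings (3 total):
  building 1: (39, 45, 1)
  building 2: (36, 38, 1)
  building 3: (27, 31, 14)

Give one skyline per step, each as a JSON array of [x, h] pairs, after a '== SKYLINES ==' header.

== SKYLINES ==
[[39,1],[45,0]]
[[36,1],[38,0],[39,1],[45,0]]
[[27,14],[31,0],[36,1],[38,0],[39,1],[45,0]]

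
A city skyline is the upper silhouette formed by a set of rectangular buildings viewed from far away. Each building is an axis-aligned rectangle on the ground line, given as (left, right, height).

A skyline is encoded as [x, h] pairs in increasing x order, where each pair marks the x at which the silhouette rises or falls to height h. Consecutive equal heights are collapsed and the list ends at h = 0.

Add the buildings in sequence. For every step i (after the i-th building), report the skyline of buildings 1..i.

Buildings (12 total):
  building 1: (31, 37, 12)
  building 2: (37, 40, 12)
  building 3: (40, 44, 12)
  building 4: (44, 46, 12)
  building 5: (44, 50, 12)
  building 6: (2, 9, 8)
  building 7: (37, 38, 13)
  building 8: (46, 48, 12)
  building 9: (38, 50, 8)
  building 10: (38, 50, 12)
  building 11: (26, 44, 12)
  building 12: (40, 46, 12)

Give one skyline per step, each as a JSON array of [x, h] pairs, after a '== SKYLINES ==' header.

== SKYLINES ==
[[31,12],[37,0]]
[[31,12],[40,0]]
[[31,12],[44,0]]
[[31,12],[46,0]]
[[31,12],[50,0]]
[[2,8],[9,0],[31,12],[50,0]]
[[2,8],[9,0],[31,12],[37,13],[38,12],[50,0]]
[[2,8],[9,0],[31,12],[37,13],[38,12],[50,0]]
[[2,8],[9,0],[31,12],[37,13],[38,12],[50,0]]
[[2,8],[9,0],[31,12],[37,13],[38,12],[50,0]]
[[2,8],[9,0],[26,12],[37,13],[38,12],[50,0]]
[[2,8],[9,0],[26,12],[37,13],[38,12],[50,0]]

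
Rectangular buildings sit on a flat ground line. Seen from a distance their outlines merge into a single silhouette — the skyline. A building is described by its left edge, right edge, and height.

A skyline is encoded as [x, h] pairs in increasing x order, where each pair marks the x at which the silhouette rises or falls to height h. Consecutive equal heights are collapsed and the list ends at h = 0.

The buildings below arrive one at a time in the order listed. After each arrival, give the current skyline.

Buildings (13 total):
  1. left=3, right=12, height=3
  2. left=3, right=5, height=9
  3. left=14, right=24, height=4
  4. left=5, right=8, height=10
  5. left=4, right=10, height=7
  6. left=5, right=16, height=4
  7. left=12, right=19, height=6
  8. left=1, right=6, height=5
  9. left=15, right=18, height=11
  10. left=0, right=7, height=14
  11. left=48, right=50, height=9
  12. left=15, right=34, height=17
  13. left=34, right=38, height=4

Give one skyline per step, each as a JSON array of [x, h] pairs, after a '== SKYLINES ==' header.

== SKYLINES ==
[[3,3],[12,0]]
[[3,9],[5,3],[12,0]]
[[3,9],[5,3],[12,0],[14,4],[24,0]]
[[3,9],[5,10],[8,3],[12,0],[14,4],[24,0]]
[[3,9],[5,10],[8,7],[10,3],[12,0],[14,4],[24,0]]
[[3,9],[5,10],[8,7],[10,4],[24,0]]
[[3,9],[5,10],[8,7],[10,4],[12,6],[19,4],[24,0]]
[[1,5],[3,9],[5,10],[8,7],[10,4],[12,6],[19,4],[24,0]]
[[1,5],[3,9],[5,10],[8,7],[10,4],[12,6],[15,11],[18,6],[19,4],[24,0]]
[[0,14],[7,10],[8,7],[10,4],[12,6],[15,11],[18,6],[19,4],[24,0]]
[[0,14],[7,10],[8,7],[10,4],[12,6],[15,11],[18,6],[19,4],[24,0],[48,9],[50,0]]
[[0,14],[7,10],[8,7],[10,4],[12,6],[15,17],[34,0],[48,9],[50,0]]
[[0,14],[7,10],[8,7],[10,4],[12,6],[15,17],[34,4],[38,0],[48,9],[50,0]]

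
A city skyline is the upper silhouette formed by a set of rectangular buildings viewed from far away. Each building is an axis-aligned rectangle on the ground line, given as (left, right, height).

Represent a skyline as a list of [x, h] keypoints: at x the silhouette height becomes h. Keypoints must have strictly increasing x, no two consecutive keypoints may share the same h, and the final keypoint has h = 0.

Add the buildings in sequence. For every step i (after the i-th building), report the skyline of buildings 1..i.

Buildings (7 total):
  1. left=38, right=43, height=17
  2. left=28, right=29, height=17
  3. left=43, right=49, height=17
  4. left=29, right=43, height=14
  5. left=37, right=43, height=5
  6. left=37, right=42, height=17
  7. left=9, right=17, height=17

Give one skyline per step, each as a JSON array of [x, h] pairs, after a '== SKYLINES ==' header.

== SKYLINES ==
[[38,17],[43,0]]
[[28,17],[29,0],[38,17],[43,0]]
[[28,17],[29,0],[38,17],[49,0]]
[[28,17],[29,14],[38,17],[49,0]]
[[28,17],[29,14],[38,17],[49,0]]
[[28,17],[29,14],[37,17],[49,0]]
[[9,17],[17,0],[28,17],[29,14],[37,17],[49,0]]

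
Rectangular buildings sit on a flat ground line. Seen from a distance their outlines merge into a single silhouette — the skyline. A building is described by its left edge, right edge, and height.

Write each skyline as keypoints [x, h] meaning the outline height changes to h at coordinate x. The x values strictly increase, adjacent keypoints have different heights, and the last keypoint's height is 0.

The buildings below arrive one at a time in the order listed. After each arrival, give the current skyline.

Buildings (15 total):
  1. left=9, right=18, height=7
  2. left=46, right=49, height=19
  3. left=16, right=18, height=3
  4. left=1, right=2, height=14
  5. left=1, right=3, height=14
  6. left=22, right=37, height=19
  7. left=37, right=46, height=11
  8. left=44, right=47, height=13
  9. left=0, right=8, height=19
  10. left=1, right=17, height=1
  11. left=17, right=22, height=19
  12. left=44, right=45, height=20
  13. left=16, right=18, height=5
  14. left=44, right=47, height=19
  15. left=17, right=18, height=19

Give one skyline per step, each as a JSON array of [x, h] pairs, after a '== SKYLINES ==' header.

== SKYLINES ==
[[9,7],[18,0]]
[[9,7],[18,0],[46,19],[49,0]]
[[9,7],[18,0],[46,19],[49,0]]
[[1,14],[2,0],[9,7],[18,0],[46,19],[49,0]]
[[1,14],[3,0],[9,7],[18,0],[46,19],[49,0]]
[[1,14],[3,0],[9,7],[18,0],[22,19],[37,0],[46,19],[49,0]]
[[1,14],[3,0],[9,7],[18,0],[22,19],[37,11],[46,19],[49,0]]
[[1,14],[3,0],[9,7],[18,0],[22,19],[37,11],[44,13],[46,19],[49,0]]
[[0,19],[8,0],[9,7],[18,0],[22,19],[37,11],[44,13],[46,19],[49,0]]
[[0,19],[8,1],[9,7],[18,0],[22,19],[37,11],[44,13],[46,19],[49,0]]
[[0,19],[8,1],[9,7],[17,19],[37,11],[44,13],[46,19],[49,0]]
[[0,19],[8,1],[9,7],[17,19],[37,11],[44,20],[45,13],[46,19],[49,0]]
[[0,19],[8,1],[9,7],[17,19],[37,11],[44,20],[45,13],[46,19],[49,0]]
[[0,19],[8,1],[9,7],[17,19],[37,11],[44,20],[45,19],[49,0]]
[[0,19],[8,1],[9,7],[17,19],[37,11],[44,20],[45,19],[49,0]]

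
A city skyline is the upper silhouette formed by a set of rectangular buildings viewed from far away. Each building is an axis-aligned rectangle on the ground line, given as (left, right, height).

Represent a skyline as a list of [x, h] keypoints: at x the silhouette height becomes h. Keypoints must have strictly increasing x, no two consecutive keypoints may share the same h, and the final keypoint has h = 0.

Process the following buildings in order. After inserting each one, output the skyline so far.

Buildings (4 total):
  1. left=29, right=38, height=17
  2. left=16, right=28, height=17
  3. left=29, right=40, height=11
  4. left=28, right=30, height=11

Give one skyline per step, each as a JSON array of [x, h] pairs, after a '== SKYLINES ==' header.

== SKYLINES ==
[[29,17],[38,0]]
[[16,17],[28,0],[29,17],[38,0]]
[[16,17],[28,0],[29,17],[38,11],[40,0]]
[[16,17],[28,11],[29,17],[38,11],[40,0]]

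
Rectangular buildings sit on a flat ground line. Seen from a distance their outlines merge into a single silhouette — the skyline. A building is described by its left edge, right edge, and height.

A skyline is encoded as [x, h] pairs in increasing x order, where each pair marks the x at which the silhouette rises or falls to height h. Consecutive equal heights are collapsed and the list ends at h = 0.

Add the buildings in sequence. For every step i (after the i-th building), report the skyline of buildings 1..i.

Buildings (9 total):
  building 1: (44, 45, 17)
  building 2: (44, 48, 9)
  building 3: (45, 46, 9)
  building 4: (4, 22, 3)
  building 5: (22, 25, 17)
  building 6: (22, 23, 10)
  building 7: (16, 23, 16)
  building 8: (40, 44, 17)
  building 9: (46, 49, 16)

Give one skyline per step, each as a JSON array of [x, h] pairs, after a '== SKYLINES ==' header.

== SKYLINES ==
[[44,17],[45,0]]
[[44,17],[45,9],[48,0]]
[[44,17],[45,9],[48,0]]
[[4,3],[22,0],[44,17],[45,9],[48,0]]
[[4,3],[22,17],[25,0],[44,17],[45,9],[48,0]]
[[4,3],[22,17],[25,0],[44,17],[45,9],[48,0]]
[[4,3],[16,16],[22,17],[25,0],[44,17],[45,9],[48,0]]
[[4,3],[16,16],[22,17],[25,0],[40,17],[45,9],[48,0]]
[[4,3],[16,16],[22,17],[25,0],[40,17],[45,9],[46,16],[49,0]]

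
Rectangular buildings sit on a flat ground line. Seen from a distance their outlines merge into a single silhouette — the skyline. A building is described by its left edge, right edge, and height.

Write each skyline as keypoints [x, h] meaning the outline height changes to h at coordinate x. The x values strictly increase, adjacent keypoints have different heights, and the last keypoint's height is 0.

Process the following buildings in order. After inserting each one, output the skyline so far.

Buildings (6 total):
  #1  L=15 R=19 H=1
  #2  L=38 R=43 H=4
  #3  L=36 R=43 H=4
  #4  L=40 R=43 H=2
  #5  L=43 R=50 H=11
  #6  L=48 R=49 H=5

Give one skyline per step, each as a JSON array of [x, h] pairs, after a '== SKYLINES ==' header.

== SKYLINES ==
[[15,1],[19,0]]
[[15,1],[19,0],[38,4],[43,0]]
[[15,1],[19,0],[36,4],[43,0]]
[[15,1],[19,0],[36,4],[43,0]]
[[15,1],[19,0],[36,4],[43,11],[50,0]]
[[15,1],[19,0],[36,4],[43,11],[50,0]]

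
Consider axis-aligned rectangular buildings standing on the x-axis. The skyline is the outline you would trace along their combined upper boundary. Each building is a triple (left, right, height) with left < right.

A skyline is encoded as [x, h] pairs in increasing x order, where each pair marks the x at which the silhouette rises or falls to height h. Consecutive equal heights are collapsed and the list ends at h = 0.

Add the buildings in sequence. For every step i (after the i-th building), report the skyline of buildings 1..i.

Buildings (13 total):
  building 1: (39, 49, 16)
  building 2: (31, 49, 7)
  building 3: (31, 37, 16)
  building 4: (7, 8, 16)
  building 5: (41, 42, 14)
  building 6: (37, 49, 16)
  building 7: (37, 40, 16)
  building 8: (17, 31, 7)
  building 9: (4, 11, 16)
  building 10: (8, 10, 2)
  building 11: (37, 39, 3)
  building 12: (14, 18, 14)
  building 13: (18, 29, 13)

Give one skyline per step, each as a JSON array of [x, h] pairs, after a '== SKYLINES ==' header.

== SKYLINES ==
[[39,16],[49,0]]
[[31,7],[39,16],[49,0]]
[[31,16],[37,7],[39,16],[49,0]]
[[7,16],[8,0],[31,16],[37,7],[39,16],[49,0]]
[[7,16],[8,0],[31,16],[37,7],[39,16],[49,0]]
[[7,16],[8,0],[31,16],[49,0]]
[[7,16],[8,0],[31,16],[49,0]]
[[7,16],[8,0],[17,7],[31,16],[49,0]]
[[4,16],[11,0],[17,7],[31,16],[49,0]]
[[4,16],[11,0],[17,7],[31,16],[49,0]]
[[4,16],[11,0],[17,7],[31,16],[49,0]]
[[4,16],[11,0],[14,14],[18,7],[31,16],[49,0]]
[[4,16],[11,0],[14,14],[18,13],[29,7],[31,16],[49,0]]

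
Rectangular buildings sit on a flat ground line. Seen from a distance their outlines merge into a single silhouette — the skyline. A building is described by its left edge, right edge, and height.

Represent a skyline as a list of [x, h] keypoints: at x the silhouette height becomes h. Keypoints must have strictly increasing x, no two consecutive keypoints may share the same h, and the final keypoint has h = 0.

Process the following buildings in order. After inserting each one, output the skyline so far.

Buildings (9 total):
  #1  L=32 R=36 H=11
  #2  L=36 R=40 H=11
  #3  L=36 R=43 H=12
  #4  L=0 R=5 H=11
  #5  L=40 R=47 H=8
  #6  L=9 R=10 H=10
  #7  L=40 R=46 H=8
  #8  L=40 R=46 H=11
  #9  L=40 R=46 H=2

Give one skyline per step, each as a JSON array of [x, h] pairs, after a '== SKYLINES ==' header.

== SKYLINES ==
[[32,11],[36,0]]
[[32,11],[40,0]]
[[32,11],[36,12],[43,0]]
[[0,11],[5,0],[32,11],[36,12],[43,0]]
[[0,11],[5,0],[32,11],[36,12],[43,8],[47,0]]
[[0,11],[5,0],[9,10],[10,0],[32,11],[36,12],[43,8],[47,0]]
[[0,11],[5,0],[9,10],[10,0],[32,11],[36,12],[43,8],[47,0]]
[[0,11],[5,0],[9,10],[10,0],[32,11],[36,12],[43,11],[46,8],[47,0]]
[[0,11],[5,0],[9,10],[10,0],[32,11],[36,12],[43,11],[46,8],[47,0]]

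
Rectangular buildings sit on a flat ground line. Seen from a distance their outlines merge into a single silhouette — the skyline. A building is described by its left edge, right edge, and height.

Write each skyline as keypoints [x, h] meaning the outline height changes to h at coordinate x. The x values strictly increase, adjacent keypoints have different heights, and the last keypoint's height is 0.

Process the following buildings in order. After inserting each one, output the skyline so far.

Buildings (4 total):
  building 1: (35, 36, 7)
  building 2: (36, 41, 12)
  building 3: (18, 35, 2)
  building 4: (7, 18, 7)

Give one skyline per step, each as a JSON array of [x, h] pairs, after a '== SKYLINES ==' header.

== SKYLINES ==
[[35,7],[36,0]]
[[35,7],[36,12],[41,0]]
[[18,2],[35,7],[36,12],[41,0]]
[[7,7],[18,2],[35,7],[36,12],[41,0]]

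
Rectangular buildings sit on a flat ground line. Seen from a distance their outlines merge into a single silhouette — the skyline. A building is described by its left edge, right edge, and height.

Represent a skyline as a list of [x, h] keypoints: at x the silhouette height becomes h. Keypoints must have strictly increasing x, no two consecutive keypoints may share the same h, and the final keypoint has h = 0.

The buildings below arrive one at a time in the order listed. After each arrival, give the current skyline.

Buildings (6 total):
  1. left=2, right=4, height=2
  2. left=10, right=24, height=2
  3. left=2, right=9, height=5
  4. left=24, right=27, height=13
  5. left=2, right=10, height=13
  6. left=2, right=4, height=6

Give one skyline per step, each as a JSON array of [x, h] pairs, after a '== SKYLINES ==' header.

== SKYLINES ==
[[2,2],[4,0]]
[[2,2],[4,0],[10,2],[24,0]]
[[2,5],[9,0],[10,2],[24,0]]
[[2,5],[9,0],[10,2],[24,13],[27,0]]
[[2,13],[10,2],[24,13],[27,0]]
[[2,13],[10,2],[24,13],[27,0]]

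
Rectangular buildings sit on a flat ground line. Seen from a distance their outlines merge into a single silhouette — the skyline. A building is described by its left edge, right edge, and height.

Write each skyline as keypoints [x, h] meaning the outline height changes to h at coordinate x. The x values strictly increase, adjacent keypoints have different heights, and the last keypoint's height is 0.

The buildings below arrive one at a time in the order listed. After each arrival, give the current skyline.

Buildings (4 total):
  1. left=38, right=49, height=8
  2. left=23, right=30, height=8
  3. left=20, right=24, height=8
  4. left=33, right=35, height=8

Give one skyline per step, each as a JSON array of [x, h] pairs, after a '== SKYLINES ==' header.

== SKYLINES ==
[[38,8],[49,0]]
[[23,8],[30,0],[38,8],[49,0]]
[[20,8],[30,0],[38,8],[49,0]]
[[20,8],[30,0],[33,8],[35,0],[38,8],[49,0]]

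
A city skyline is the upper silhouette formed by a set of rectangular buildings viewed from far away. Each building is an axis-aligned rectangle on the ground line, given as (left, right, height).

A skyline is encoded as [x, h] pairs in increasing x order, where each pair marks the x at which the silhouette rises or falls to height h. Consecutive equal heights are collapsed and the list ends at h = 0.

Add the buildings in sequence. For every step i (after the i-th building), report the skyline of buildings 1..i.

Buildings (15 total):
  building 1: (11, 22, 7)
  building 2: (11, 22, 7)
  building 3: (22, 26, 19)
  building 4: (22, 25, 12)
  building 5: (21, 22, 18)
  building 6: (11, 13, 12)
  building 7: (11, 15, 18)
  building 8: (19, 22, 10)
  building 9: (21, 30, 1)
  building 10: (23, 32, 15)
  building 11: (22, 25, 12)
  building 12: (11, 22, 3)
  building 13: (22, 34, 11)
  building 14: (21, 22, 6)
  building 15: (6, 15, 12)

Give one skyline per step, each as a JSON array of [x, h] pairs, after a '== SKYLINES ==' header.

== SKYLINES ==
[[11,7],[22,0]]
[[11,7],[22,0]]
[[11,7],[22,19],[26,0]]
[[11,7],[22,19],[26,0]]
[[11,7],[21,18],[22,19],[26,0]]
[[11,12],[13,7],[21,18],[22,19],[26,0]]
[[11,18],[15,7],[21,18],[22,19],[26,0]]
[[11,18],[15,7],[19,10],[21,18],[22,19],[26,0]]
[[11,18],[15,7],[19,10],[21,18],[22,19],[26,1],[30,0]]
[[11,18],[15,7],[19,10],[21,18],[22,19],[26,15],[32,0]]
[[11,18],[15,7],[19,10],[21,18],[22,19],[26,15],[32,0]]
[[11,18],[15,7],[19,10],[21,18],[22,19],[26,15],[32,0]]
[[11,18],[15,7],[19,10],[21,18],[22,19],[26,15],[32,11],[34,0]]
[[11,18],[15,7],[19,10],[21,18],[22,19],[26,15],[32,11],[34,0]]
[[6,12],[11,18],[15,7],[19,10],[21,18],[22,19],[26,15],[32,11],[34,0]]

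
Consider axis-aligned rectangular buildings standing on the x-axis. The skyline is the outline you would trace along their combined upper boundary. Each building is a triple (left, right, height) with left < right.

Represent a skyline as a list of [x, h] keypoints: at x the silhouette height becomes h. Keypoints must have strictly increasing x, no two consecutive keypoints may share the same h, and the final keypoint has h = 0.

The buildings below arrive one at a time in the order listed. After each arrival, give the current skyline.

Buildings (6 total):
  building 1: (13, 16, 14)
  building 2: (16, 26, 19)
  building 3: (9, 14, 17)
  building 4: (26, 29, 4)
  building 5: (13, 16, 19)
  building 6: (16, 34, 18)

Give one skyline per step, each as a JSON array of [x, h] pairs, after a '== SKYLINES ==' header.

== SKYLINES ==
[[13,14],[16,0]]
[[13,14],[16,19],[26,0]]
[[9,17],[14,14],[16,19],[26,0]]
[[9,17],[14,14],[16,19],[26,4],[29,0]]
[[9,17],[13,19],[26,4],[29,0]]
[[9,17],[13,19],[26,18],[34,0]]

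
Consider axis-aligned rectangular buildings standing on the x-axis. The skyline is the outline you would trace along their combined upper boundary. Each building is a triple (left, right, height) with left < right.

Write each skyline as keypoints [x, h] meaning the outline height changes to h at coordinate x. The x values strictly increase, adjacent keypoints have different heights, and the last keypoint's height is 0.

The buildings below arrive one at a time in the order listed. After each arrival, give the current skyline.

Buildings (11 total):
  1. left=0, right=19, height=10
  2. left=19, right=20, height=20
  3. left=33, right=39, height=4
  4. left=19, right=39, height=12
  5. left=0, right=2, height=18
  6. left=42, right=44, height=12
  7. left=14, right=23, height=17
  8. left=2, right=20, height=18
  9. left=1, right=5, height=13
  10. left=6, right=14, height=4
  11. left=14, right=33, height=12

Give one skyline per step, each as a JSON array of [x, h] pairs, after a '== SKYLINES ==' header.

== SKYLINES ==
[[0,10],[19,0]]
[[0,10],[19,20],[20,0]]
[[0,10],[19,20],[20,0],[33,4],[39,0]]
[[0,10],[19,20],[20,12],[39,0]]
[[0,18],[2,10],[19,20],[20,12],[39,0]]
[[0,18],[2,10],[19,20],[20,12],[39,0],[42,12],[44,0]]
[[0,18],[2,10],[14,17],[19,20],[20,17],[23,12],[39,0],[42,12],[44,0]]
[[0,18],[19,20],[20,17],[23,12],[39,0],[42,12],[44,0]]
[[0,18],[19,20],[20,17],[23,12],[39,0],[42,12],[44,0]]
[[0,18],[19,20],[20,17],[23,12],[39,0],[42,12],[44,0]]
[[0,18],[19,20],[20,17],[23,12],[39,0],[42,12],[44,0]]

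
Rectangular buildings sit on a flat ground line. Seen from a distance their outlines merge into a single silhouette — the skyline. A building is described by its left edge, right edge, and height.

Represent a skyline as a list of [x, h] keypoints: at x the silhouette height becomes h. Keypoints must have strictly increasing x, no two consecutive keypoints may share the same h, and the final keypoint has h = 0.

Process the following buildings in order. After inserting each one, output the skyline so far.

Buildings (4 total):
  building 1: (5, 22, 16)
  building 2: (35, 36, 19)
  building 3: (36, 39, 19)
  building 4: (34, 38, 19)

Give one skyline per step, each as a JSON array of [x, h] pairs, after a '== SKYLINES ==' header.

== SKYLINES ==
[[5,16],[22,0]]
[[5,16],[22,0],[35,19],[36,0]]
[[5,16],[22,0],[35,19],[39,0]]
[[5,16],[22,0],[34,19],[39,0]]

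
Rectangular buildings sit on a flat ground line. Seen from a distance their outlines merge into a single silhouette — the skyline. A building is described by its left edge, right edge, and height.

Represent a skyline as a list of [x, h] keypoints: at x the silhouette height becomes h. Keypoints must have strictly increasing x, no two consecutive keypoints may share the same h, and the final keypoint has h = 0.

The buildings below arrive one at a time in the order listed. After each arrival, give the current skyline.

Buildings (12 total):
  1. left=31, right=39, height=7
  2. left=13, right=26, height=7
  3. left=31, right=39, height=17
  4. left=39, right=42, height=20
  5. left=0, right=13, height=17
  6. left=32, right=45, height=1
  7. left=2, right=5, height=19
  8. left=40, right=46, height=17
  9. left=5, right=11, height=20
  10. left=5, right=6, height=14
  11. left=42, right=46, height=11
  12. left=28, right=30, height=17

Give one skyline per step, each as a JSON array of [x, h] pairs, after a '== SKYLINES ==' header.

== SKYLINES ==
[[31,7],[39,0]]
[[13,7],[26,0],[31,7],[39,0]]
[[13,7],[26,0],[31,17],[39,0]]
[[13,7],[26,0],[31,17],[39,20],[42,0]]
[[0,17],[13,7],[26,0],[31,17],[39,20],[42,0]]
[[0,17],[13,7],[26,0],[31,17],[39,20],[42,1],[45,0]]
[[0,17],[2,19],[5,17],[13,7],[26,0],[31,17],[39,20],[42,1],[45,0]]
[[0,17],[2,19],[5,17],[13,7],[26,0],[31,17],[39,20],[42,17],[46,0]]
[[0,17],[2,19],[5,20],[11,17],[13,7],[26,0],[31,17],[39,20],[42,17],[46,0]]
[[0,17],[2,19],[5,20],[11,17],[13,7],[26,0],[31,17],[39,20],[42,17],[46,0]]
[[0,17],[2,19],[5,20],[11,17],[13,7],[26,0],[31,17],[39,20],[42,17],[46,0]]
[[0,17],[2,19],[5,20],[11,17],[13,7],[26,0],[28,17],[30,0],[31,17],[39,20],[42,17],[46,0]]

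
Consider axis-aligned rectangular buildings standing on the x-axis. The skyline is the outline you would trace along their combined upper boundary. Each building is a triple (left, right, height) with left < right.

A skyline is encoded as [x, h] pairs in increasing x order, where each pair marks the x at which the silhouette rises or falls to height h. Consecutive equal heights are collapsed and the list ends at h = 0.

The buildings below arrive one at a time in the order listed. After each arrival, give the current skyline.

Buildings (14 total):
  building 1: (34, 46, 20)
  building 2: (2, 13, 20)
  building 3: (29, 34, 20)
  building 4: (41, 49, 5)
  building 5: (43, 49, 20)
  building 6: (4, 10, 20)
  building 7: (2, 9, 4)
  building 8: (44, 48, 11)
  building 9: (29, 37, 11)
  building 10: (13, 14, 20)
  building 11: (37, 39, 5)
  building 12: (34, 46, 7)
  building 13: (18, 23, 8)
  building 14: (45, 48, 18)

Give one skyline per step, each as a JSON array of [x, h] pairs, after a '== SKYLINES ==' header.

== SKYLINES ==
[[34,20],[46,0]]
[[2,20],[13,0],[34,20],[46,0]]
[[2,20],[13,0],[29,20],[46,0]]
[[2,20],[13,0],[29,20],[46,5],[49,0]]
[[2,20],[13,0],[29,20],[49,0]]
[[2,20],[13,0],[29,20],[49,0]]
[[2,20],[13,0],[29,20],[49,0]]
[[2,20],[13,0],[29,20],[49,0]]
[[2,20],[13,0],[29,20],[49,0]]
[[2,20],[14,0],[29,20],[49,0]]
[[2,20],[14,0],[29,20],[49,0]]
[[2,20],[14,0],[29,20],[49,0]]
[[2,20],[14,0],[18,8],[23,0],[29,20],[49,0]]
[[2,20],[14,0],[18,8],[23,0],[29,20],[49,0]]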